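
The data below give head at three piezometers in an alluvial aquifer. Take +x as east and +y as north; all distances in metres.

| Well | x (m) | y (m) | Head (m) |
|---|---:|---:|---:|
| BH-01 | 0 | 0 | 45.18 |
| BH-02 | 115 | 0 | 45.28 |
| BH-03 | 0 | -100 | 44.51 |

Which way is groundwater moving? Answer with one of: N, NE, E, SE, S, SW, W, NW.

S

∂h/∂x = (45.28 − 45.18) / (115 − 0) = +0.0008696
∂h/∂y = (44.51 − 45.18) / (-100 − 0) = +0.006700
Flow = −∇h = (-0.0008696 east, -0.006700 north), which points south.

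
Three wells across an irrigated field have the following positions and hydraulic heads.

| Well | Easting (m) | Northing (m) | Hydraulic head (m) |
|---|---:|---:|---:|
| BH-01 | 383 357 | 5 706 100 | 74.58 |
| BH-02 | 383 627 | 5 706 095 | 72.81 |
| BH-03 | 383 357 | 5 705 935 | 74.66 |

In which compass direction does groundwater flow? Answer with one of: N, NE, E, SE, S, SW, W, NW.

E

Differences from BH-01: to BH-02 (Δx, Δy, Δh) = (270, -5, -1.77); to BH-03 = (0, -165, +0.08).
Solve a·Δx + b·Δy = Δh: det = 270·(-165) − 0·(-5) = -44550.
∂h/∂x = [(-1.77)·(-165) − (+0.08)·(-5)] / -44550 = -0.006565
∂h/∂y = [270·(+0.08) − 0·(-1.77)] / -44550 = -0.0004848
Flow = −∇h = (+0.006565 east, +0.0004848 north), which points east.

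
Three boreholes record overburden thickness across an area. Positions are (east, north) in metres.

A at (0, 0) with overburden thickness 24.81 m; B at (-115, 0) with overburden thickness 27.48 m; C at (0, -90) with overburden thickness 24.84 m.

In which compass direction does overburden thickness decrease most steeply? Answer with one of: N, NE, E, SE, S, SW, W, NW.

E

∂d/∂x = (27.48 − 24.81) / (-115 − 0) = -0.02322
∂d/∂y = (24.84 − 24.81) / (-90 − 0) = -0.0003333
Steepest decrease is along −∇f = (+0.02322 E, +0.0003333 N) → east.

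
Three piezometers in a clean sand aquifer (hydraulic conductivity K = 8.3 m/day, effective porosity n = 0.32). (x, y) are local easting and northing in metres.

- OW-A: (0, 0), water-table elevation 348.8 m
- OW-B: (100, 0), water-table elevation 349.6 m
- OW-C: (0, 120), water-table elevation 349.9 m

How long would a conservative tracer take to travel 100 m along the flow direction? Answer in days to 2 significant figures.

∂h/∂x = (349.6 − 348.8) / (100 − 0) = +0.008000
∂h/∂y = (349.9 − 348.8) / (120 − 0) = +0.009167
|∇h| = √(0.008000² + 0.009167²) = 0.01217
Seepage velocity v = K·i/n = 8.3 × 0.01217 / 0.32 = 0.3157 m/day.
t = 100 / 0.3157 = 316.8 days.

320 days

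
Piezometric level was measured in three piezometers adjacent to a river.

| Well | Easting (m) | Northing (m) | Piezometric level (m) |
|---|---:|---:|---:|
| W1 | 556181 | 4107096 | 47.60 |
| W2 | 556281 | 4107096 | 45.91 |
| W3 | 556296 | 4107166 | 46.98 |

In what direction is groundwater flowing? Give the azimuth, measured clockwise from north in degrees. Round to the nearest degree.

138°

With h = a·x + b·y + c and W1 as origin, the differences give:
  100·a + 0·b = -1.69
  115·a + 70·b = -0.62
Eliminate b (×70 and ×0, subtract): 7000·a = -118.300 → a = ∂h/∂x = -0.01690
Back-substitute: b = ∂h/∂y = +0.01891.
Flow direction (−∇h) has components (+0.01690 E, -0.01891 N).
Azimuth = atan2(E, N) = atan2(+0.01690, -0.01891) = 138.2° ≈ 138°.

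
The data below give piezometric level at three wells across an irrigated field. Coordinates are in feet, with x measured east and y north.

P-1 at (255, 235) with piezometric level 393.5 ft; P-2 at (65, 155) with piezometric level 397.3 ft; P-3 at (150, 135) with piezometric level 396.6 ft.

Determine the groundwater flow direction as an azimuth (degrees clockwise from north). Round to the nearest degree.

035°

Three-point gradient (reference P-1): Δ to P-2 = (-190, -80, +3.8), Δ to P-3 = (-105, -100, +3.1).
∂h/∂x = -0.01245, ∂h/∂y = -0.01792 (det = 10600).
Flow direction (−∇h) has components (+0.01245 E, +0.01792 N).
Azimuth = atan2(E, N) = atan2(+0.01245, +0.01792) = 34.8° ≈ 035°.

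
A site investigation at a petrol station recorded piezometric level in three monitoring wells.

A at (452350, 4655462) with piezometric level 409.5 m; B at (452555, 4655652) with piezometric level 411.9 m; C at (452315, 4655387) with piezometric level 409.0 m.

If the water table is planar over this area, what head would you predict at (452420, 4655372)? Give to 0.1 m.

410.0 m

Differences from A: to B (Δx, Δy, Δh) = (205, 190, +2.4); to C = (-35, -75, -0.5).
Determinant of the coordinate differences = 205·(-75) − (-35)·190 = -8725.
∂h/∂x = [(+2.4)·(-75) − (-0.5)·190] / -8725 = +0.009742
∂h/∂y = [205·(-0.5) − (-35)·(+2.4)] / -8725 = +0.002120
h(452420, 4655372) = 409.5 + (+0.009742)·(70) + (+0.002120)·(-90) = 409.5 +0.682 -0.191 = 409.991 m.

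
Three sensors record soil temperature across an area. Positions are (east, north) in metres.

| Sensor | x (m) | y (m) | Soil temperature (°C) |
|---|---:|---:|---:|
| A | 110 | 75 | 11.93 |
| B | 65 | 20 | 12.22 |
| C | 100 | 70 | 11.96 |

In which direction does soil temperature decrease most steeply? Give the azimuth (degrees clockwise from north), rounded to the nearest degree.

With T = a·x + b·y + c and A as origin, the differences give:
  (-45)·a + (-55)·b = +0.29
  (-10)·a + (-5)·b = +0.03
Eliminate b (×(-5) and ×(-55), subtract): -325·a = 0.200 → a = ∂T/∂x = -0.0006154
Back-substitute: b = ∂T/∂y = -0.004769.
Steepest decrease is along −∇f: components (+0.0006154 E, +0.004769 N).
Azimuth = atan2(+0.0006154, +0.004769) = 7.4° ≈ 007°.

007°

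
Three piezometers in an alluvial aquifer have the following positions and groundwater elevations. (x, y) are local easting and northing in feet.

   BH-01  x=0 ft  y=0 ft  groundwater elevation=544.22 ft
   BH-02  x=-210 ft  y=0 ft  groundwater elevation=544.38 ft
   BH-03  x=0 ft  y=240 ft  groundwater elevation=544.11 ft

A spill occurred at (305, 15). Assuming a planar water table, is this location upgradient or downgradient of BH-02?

∂h/∂x = (544.38 − 544.22) / (-210 − 0) = -0.0007619
∂h/∂y = (544.11 − 544.22) / (240 − 0) = -0.0004583
Head at (305, 15) = 544.22 + (-0.0007619)·(305) + (-0.0004583)·(15) = 543.98 ft.
That is lower than the 544.38 ft at BH-02, so the point is downgradient.

downgradient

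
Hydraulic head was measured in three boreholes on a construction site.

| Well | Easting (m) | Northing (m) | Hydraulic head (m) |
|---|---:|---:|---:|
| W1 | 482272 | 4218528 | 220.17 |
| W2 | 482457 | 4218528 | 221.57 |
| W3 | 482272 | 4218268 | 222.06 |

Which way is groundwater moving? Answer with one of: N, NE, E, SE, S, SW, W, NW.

∂h/∂x = (221.57 − 220.17) / (482457 − 482272) = +0.007568
∂h/∂y = (222.06 − 220.17) / (4218268 − 4218528) = -0.007269
Flow = −∇h = (-0.007568 east, +0.007269 north), which points northwest.

NW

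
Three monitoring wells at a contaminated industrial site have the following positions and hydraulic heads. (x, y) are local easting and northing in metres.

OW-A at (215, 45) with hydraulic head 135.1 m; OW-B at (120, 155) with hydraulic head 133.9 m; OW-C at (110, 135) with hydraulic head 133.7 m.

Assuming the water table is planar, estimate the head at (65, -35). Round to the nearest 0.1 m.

Differences from OW-A: to OW-B (Δx, Δy, Δh) = (-95, 110, -1.2); to OW-C = (-105, 90, -1.4).
Determinant of the coordinate differences = (-95)·90 − (-105)·110 = 3000.
∂h/∂x = [(-1.2)·90 − (-1.4)·110] / 3000 = +0.01533
∂h/∂y = [(-95)·(-1.4) − (-105)·(-1.2)] / 3000 = +0.002333
h(65, -35) = 135.1 + (+0.01533)·(-150) + (+0.002333)·(-80) = 135.1 -2.300 -0.187 = 132.613 m.

132.6 m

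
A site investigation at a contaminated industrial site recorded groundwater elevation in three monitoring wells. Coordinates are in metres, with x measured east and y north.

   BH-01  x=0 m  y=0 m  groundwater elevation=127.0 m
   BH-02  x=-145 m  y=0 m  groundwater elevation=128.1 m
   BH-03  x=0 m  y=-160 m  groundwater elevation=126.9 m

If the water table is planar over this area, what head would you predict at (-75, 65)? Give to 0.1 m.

127.6 m

∂h/∂x = (128.1 − 127.0) / (-145 − 0) = -0.007586
∂h/∂y = (126.9 − 127.0) / (-160 − 0) = +0.0006250
h(-75, 65) = 127.0 + (-0.007586)·(-75) + (+0.0006250)·(65) = 127.0 +0.569 +0.041 = 127.610 m.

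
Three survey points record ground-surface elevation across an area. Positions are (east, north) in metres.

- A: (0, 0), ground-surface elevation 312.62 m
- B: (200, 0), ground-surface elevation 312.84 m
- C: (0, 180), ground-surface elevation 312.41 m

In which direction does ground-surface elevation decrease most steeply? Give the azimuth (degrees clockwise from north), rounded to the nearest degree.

∂z/∂x = (312.84 − 312.62) / (200 − 0) = +0.001100
∂z/∂y = (312.41 − 312.62) / (180 − 0) = -0.001167
Steepest decrease is along −∇f: components (-0.001100 E, +0.001167 N).
Azimuth = atan2(-0.001100, +0.001167) = 316.7° ≈ 317°.

317°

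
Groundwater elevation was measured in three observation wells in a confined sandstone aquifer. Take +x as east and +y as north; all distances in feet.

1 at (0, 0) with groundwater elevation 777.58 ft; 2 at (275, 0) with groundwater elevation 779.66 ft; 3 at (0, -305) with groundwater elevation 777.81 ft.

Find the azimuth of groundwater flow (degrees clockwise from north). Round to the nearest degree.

276°

∂h/∂x = (779.66 − 777.58) / (275 − 0) = +0.007564
∂h/∂y = (777.81 − 777.58) / (-305 − 0) = -0.0007541
Flow direction (−∇h) has components (-0.007564 E, +0.0007541 N).
Azimuth = atan2(E, N) = atan2(-0.007564, +0.0007541) = 275.7° ≈ 276°.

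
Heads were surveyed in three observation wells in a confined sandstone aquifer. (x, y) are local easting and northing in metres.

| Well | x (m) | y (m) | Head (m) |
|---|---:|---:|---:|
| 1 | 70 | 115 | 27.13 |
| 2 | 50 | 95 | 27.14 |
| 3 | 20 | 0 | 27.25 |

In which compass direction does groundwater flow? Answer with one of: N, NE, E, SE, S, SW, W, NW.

Three-point gradient (reference 1): Δ to 2 = (-20, -20, +0.01), Δ to 3 = (-50, -115, +0.12).
∂h/∂x = +0.0009615, ∂h/∂y = -0.001462 (det = 1300).
Flow = −∇h = (-0.0009615 east, +0.001462 north), which points northwest.

NW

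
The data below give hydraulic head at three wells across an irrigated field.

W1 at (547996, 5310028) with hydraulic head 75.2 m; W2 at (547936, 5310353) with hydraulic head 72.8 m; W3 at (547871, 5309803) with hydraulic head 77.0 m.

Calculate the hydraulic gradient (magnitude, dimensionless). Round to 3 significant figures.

With h = a·x + b·y + c and W1 as origin, the differences give:
  (-60)·a + 325·b = -2.4
  (-125)·a + (-225)·b = +1.8
Eliminate b (×(-225) and ×325, subtract): 54125·a = -45.00 → a = ∂h/∂x = -0.0008314
Back-substitute: b = ∂h/∂y = -0.007538.
|∇h| = √(-0.0008314² + -0.007538²) = 0.007584

0.00758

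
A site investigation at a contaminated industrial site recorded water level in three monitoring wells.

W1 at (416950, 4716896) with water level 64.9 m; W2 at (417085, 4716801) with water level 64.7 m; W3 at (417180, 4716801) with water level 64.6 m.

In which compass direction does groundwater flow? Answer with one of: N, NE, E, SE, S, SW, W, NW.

Taking W1 as reference: W2−W1 = (135, -95, -0.2); W3−W1 = (230, -95, -0.3).
Solve a·Δx + b·Δy = Δh: det = 135·(-95) − 230·(-95) = 9025.
∂h/∂x = [(-0.2)·(-95) − (-0.3)·(-95)] / 9025 = -0.001053
∂h/∂y = [135·(-0.3) − 230·(-0.2)] / 9025 = +0.0006094
Flow = −∇h = (+0.001053 east, -0.0006094 north), which points southeast.

SE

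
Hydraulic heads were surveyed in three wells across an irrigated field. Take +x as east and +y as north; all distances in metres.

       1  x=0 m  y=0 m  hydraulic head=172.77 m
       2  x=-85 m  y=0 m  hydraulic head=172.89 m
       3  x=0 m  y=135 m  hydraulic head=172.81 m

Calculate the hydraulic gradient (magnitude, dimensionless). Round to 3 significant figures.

∂h/∂x = (172.89 − 172.77) / (-85 − 0) = -0.001412
∂h/∂y = (172.81 − 172.77) / (135 − 0) = +0.0002963
|∇h| = √(-0.001412² + 0.0002963²) = 0.001443

0.00144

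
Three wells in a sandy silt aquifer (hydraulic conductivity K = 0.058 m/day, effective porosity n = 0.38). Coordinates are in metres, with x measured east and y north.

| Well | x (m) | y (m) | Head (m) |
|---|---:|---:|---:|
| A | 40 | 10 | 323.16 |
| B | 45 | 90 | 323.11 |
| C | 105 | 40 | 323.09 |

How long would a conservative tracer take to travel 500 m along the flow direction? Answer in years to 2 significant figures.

Taking A as reference: B−A = (5, 80, -0.05); C−A = (65, 30, -0.07).
Solve a·Δx + b·Δy = Δh: det = 5·30 − 65·80 = -5050.
∂h/∂x = [(-0.05)·30 − (-0.07)·80] / -5050 = -0.0008119
∂h/∂y = [5·(-0.07) − 65·(-0.05)] / -5050 = -0.0005743
|∇h| = √(-0.0008119² + -0.0005743²) = 0.0009945
Seepage velocity v = K·i/n = 0.058 × 0.0009945 / 0.38 = 0.0001518 m/day.
t = 500 / 0.0001518 = 3.294e+06 days = 9.02e+03 years.

9000 years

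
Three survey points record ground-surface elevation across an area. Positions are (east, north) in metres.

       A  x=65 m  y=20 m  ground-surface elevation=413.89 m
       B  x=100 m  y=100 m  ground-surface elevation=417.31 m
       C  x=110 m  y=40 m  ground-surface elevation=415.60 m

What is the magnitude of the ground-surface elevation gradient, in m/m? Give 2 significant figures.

With z = a·x + b·y + c and A as origin, the differences give:
  35·a + 80·b = +3.42
  45·a + 20·b = +1.71
Eliminate b (×20 and ×80, subtract): -2900·a = -68.400 → a = ∂z/∂x = +0.02359
Back-substitute: b = ∂z/∂y = +0.03243.
|∇f| = √(0.02359² + 0.03243²) = 0.0401 m/m

0.040 m/m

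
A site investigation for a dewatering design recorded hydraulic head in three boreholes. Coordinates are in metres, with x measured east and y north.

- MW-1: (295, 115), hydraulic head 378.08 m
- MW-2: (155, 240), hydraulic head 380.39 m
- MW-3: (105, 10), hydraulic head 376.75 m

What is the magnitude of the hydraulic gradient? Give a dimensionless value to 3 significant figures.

Taking MW-1 as reference: MW-2−MW-1 = (-140, 125, +2.31); MW-3−MW-1 = (-190, -105, -1.33).
Solve a·Δx + b·Δy = Δh: det = (-140)·(-105) − (-190)·125 = 38450.
∂h/∂x = [(+2.31)·(-105) − (-1.33)·125] / 38450 = -0.001984
∂h/∂y = [(-140)·(-1.33) − (-190)·(+2.31)] / 38450 = +0.01626
|∇h| = √(-0.001984² + 0.01626²) = 0.01638

0.0164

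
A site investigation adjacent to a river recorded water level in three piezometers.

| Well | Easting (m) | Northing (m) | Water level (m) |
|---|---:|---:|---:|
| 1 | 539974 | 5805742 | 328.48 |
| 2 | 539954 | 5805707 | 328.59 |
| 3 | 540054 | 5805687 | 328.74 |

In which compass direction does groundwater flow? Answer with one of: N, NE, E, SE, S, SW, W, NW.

N

Taking 1 as reference: 2−1 = (-20, -35, +0.11); 3−1 = (80, -55, +0.26).
Determinant of the coordinate differences = (-20)·(-55) − 80·(-35) = 3900.
∂h/∂x = [(+0.11)·(-55) − (+0.26)·(-35)] / 3900 = +0.0007821
∂h/∂y = [(-20)·(+0.26) − 80·(+0.11)] / 3900 = -0.003590
Flow = −∇h = (-0.0007821 east, +0.003590 north), which points north.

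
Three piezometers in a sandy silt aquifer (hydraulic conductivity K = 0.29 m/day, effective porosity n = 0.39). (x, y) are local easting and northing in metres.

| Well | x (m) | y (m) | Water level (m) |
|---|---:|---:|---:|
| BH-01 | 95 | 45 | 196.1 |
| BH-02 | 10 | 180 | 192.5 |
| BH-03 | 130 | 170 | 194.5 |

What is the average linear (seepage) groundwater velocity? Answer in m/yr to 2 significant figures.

Three-point gradient (reference BH-01): Δ to BH-02 = (-85, 135, -3.6), Δ to BH-03 = (35, 125, -1.6).
∂h/∂x = +0.01524, ∂h/∂y = -0.01707 (det = -15350).
|∇h| = √(0.01524² + -0.01707²) = 0.02288
Seepage velocity v = K·i/n = 0.29 × 0.02288 / 0.39 = 0.01701 m/day = 6.213 m/yr.

6.2 m/yr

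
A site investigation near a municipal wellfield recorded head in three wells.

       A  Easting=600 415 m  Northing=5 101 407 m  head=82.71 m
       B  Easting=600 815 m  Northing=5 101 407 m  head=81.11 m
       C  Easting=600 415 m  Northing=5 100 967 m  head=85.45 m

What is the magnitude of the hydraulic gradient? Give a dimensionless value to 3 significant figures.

∂h/∂x = (81.11 − 82.71) / (600815 − 600415) = -0.004000
∂h/∂y = (85.45 − 82.71) / (5100967 − 5101407) = -0.006227
|∇h| = √(-0.004000² + -0.006227²) = 0.007401

0.00740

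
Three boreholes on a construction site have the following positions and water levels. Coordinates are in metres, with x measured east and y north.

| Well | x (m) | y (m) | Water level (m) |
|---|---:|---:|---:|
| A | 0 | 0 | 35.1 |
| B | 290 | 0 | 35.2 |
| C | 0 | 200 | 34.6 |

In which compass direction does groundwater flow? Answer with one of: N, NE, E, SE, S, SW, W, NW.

∂h/∂x = (35.2 − 35.1) / (290 − 0) = +0.0003448
∂h/∂y = (34.6 − 35.1) / (200 − 0) = -0.002500
Flow = −∇h = (-0.0003448 east, +0.002500 north), which points north.

N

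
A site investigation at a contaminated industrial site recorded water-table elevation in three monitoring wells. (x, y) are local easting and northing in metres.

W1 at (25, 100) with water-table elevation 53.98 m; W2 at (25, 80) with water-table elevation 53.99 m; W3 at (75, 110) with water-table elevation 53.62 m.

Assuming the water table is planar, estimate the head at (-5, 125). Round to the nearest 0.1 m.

54.2 m

Differences from W1: to W2 (Δx, Δy, Δh) = (0, -20, +0.01); to W3 = (50, 10, -0.36).
Determinant of the coordinate differences = 0·10 − 50·(-20) = 1000.
∂h/∂x = [(+0.01)·10 − (-0.36)·(-20)] / 1000 = -0.007100
∂h/∂y = [0·(-0.36) − 50·(+0.01)] / 1000 = -0.0005000
h(-5, 125) = 53.98 + (-0.007100)·(-30) + (-0.0005000)·(25) = 53.98 +0.213 -0.013 = 54.180 m.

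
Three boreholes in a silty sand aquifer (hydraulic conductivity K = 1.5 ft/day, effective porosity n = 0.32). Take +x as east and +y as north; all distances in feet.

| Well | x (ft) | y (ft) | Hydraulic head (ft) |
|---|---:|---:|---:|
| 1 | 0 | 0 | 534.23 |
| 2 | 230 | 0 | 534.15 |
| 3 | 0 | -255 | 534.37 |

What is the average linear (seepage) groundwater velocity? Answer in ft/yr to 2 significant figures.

∂h/∂x = (534.15 − 534.23) / (230 − 0) = -0.0003478
∂h/∂y = (534.37 − 534.23) / (-255 − 0) = -0.0005490
|∇h| = √(-0.0003478² + -0.0005490²) = 0.0006499
Seepage velocity v = K·i/n = 1.5 × 0.0006499 / 0.32 = 0.003046 ft/day = 1.113 ft/yr.

1.1 ft/yr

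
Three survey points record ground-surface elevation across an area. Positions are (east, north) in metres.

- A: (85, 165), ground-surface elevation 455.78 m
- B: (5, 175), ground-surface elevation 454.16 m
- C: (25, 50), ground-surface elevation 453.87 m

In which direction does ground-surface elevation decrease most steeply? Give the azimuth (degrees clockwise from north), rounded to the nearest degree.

Three-point gradient (reference A): Δ to B = (-80, 10, -1.62), Δ to C = (-60, -115, -1.91).
∂z/∂x = +0.02096, ∂z/∂y = +0.005673 (det = 9800).
Steepest decrease is along −∇f: components (-0.02096 E, -0.005673 N).
Azimuth = atan2(-0.02096, -0.005673) = 254.9° ≈ 255°.

255°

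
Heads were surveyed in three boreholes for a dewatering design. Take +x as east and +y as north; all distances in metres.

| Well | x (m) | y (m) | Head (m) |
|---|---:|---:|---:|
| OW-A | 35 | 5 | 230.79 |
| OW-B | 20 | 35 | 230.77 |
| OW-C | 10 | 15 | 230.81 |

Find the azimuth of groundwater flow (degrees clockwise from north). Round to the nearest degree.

045°

Taking OW-A as reference: OW-B−OW-A = (-15, 30, -0.02); OW-C−OW-A = (-25, 10, +0.02).
Solve a·Δx + b·Δy = Δh: det = (-15)·10 − (-25)·30 = 600.
∂h/∂x = [(-0.02)·10 − (+0.02)·30] / 600 = -0.001333
∂h/∂y = [(-15)·(+0.02) − (-25)·(-0.02)] / 600 = -0.001333
Flow direction (−∇h) has components (+0.001333 E, +0.001333 N).
Azimuth = atan2(E, N) = atan2(+0.001333, +0.001333) = 45.0° ≈ 045°.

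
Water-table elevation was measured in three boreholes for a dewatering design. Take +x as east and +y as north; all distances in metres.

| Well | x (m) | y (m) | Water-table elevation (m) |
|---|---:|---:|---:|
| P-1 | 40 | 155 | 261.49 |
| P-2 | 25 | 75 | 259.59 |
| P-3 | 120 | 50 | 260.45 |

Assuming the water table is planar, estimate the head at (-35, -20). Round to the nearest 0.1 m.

Taking P-1 as reference: P-2−P-1 = (-15, -80, -1.90); P-3−P-1 = (80, -105, -1.04).
Determinant of the coordinate differences = (-15)·(-105) − 80·(-80) = 7975.
∂h/∂x = [(-1.90)·(-105) − (-1.04)·(-80)] / 7975 = +0.01458
∂h/∂y = [(-15)·(-1.04) − 80·(-1.90)] / 7975 = +0.02102
h(-35, -20) = 261.49 + (+0.01458)·(-75) + (+0.02102)·(-175) = 261.49 -1.094 -3.678 = 256.719 m.

256.7 m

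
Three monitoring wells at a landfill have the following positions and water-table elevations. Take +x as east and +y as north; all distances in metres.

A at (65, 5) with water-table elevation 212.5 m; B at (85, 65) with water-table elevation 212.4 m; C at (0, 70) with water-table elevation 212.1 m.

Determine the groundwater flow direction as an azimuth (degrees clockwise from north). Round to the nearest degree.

310°

Taking A as reference: B−A = (20, 60, -0.1); C−A = (-65, 65, -0.4).
Determinant of the coordinate differences = 20·65 − (-65)·60 = 5200.
∂h/∂x = [(-0.1)·65 − (-0.4)·60] / 5200 = +0.003365
∂h/∂y = [20·(-0.4) − (-65)·(-0.1)] / 5200 = -0.002788
Flow direction (−∇h) has components (-0.003365 E, +0.002788 N).
Azimuth = atan2(E, N) = atan2(-0.003365, +0.002788) = 309.6° ≈ 310°.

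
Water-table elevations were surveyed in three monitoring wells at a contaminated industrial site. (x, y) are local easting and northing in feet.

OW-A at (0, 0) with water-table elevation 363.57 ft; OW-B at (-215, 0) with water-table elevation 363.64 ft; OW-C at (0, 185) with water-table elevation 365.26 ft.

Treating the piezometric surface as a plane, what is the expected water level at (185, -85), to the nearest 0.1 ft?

362.7 ft

∂h/∂x = (363.64 − 363.57) / (-215 − 0) = -0.0003256
∂h/∂y = (365.26 − 363.57) / (185 − 0) = +0.009135
h(185, -85) = 363.57 + (-0.0003256)·(185) + (+0.009135)·(-85) = 363.57 -0.060 -0.776 = 362.733 ft.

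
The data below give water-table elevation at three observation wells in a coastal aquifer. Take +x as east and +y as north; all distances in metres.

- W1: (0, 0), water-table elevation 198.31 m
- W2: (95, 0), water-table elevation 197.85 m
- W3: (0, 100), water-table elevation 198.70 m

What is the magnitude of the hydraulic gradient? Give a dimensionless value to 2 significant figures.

0.0062

∂h/∂x = (197.85 − 198.31) / (95 − 0) = -0.004842
∂h/∂y = (198.70 − 198.31) / (100 − 0) = +0.003900
|∇h| = √(-0.004842² + 0.003900²) = 0.006217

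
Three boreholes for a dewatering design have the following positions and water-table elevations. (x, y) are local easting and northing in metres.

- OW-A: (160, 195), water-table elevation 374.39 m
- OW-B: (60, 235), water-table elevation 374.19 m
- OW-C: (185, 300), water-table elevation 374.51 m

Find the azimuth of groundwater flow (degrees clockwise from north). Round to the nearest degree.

Taking OW-A as reference: OW-B−OW-A = (-100, 40, -0.20); OW-C−OW-A = (25, 105, +0.12).
Solve a·Δx + b·Δy = Δh: det = (-100)·105 − 25·40 = -11500.
∂h/∂x = [(-0.20)·105 − (+0.12)·40] / -11500 = +0.002243
∂h/∂y = [(-100)·(+0.12) − 25·(-0.20)] / -11500 = +0.0006087
Flow direction (−∇h) has components (-0.002243 E, -0.0006087 N).
Azimuth = atan2(E, N) = atan2(-0.002243, -0.0006087) = 254.8° ≈ 255°.

255°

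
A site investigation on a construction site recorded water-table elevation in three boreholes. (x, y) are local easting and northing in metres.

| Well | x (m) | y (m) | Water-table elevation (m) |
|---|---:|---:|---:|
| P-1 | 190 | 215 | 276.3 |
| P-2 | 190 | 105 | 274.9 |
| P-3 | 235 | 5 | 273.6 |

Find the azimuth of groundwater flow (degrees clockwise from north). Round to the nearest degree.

Taking P-1 as reference: P-2−P-1 = (0, -110, -1.4); P-3−P-1 = (45, -210, -2.7).
Determinant of the coordinate differences = 0·(-210) − 45·(-110) = 4950.
∂h/∂x = [(-1.4)·(-210) − (-2.7)·(-110)] / 4950 = -0.0006061
∂h/∂y = [0·(-2.7) − 45·(-1.4)] / 4950 = +0.01273
Flow direction (−∇h) has components (+0.0006061 E, -0.01273 N).
Azimuth = atan2(E, N) = atan2(+0.0006061, -0.01273) = 177.3° ≈ 177°.

177°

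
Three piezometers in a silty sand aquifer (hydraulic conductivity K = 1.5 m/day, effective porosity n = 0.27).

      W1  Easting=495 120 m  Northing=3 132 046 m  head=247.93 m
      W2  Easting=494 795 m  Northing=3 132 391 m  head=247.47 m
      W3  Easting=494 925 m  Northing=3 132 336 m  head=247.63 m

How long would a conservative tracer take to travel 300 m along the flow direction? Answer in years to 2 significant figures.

130 years

Three-point gradient (reference W1): Δ to W2 = (-325, 345, -0.46), Δ to W3 = (-195, 290, -0.30).
∂h/∂x = +0.001108, ∂h/∂y = -0.0002892 (det = -26975).
|∇h| = √(0.001108² + -0.0002892²) = 0.001145
Seepage velocity v = K·i/n = 1.5 × 0.001145 / 0.27 = 0.006361 m/day.
t = 300 / 0.006361 = 4.716e+04 days = 129 years.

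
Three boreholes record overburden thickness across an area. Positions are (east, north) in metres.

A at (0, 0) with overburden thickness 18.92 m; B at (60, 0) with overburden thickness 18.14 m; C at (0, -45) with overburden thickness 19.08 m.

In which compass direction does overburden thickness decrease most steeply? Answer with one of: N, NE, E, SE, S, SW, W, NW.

E

∂d/∂x = (18.14 − 18.92) / (60 − 0) = -0.01300
∂d/∂y = (19.08 − 18.92) / (-45 − 0) = -0.003556
Steepest decrease is along −∇f = (+0.01300 E, +0.003556 N) → east.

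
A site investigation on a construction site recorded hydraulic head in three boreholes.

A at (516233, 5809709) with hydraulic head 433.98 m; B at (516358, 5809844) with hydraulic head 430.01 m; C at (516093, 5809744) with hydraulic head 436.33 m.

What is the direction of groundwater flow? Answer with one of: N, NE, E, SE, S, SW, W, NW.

With h = a·x + b·y + c and A as origin, the differences give:
  125·a + 135·b = -3.97
  (-140)·a + 35·b = +2.35
Eliminate b (×35 and ×135, subtract): 23275·a = -456.200 → a = ∂h/∂x = -0.01960
Back-substitute: b = ∂h/∂y = -0.01126.
Flow = −∇h = (+0.01960 east, +0.01126 north), which points northeast.

NE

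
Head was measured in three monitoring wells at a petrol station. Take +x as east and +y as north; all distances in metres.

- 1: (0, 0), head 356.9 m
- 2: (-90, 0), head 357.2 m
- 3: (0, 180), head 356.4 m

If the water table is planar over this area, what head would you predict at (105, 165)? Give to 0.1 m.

∂h/∂x = (357.2 − 356.9) / (-90 − 0) = -0.003333
∂h/∂y = (356.4 − 356.9) / (180 − 0) = -0.002778
h(105, 165) = 356.9 + (-0.003333)·(105) + (-0.002778)·(165) = 356.9 -0.350 -0.458 = 356.092 m.

356.1 m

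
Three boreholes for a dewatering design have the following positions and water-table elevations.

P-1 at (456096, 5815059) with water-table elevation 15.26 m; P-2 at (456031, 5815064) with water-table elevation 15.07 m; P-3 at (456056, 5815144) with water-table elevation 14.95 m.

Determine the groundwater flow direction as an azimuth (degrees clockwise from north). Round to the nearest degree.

With h = a·x + b·y + c and P-1 as origin, the differences give:
  (-65)·a + 5·b = -0.19
  (-40)·a + 85·b = -0.31
Eliminate b (×85 and ×5, subtract): -5325·a = -14.600 → a = ∂h/∂x = +0.002742
Back-substitute: b = ∂h/∂y = -0.002357.
Flow direction (−∇h) has components (-0.002742 E, +0.002357 N).
Azimuth = atan2(E, N) = atan2(-0.002742, +0.002357) = 310.7° ≈ 311°.

311°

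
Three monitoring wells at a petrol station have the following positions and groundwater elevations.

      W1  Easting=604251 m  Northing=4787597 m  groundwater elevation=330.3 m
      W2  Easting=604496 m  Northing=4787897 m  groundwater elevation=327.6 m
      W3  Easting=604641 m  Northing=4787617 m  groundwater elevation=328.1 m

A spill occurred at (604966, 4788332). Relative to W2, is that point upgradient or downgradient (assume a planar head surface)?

Taking W1 as reference: W2−W1 = (245, 300, -2.7); W3−W1 = (390, 20, -2.2).
Determinant of the coordinate differences = 245·20 − 390·300 = -112100.
∂h/∂x = [(-2.7)·20 − (-2.2)·300] / -112100 = -0.005406
∂h/∂y = [245·(-2.2) − 390·(-2.7)] / -112100 = -0.004585
Head at (604966, 4788332) = 330.3 + (-0.005406)·(715) + (-0.004585)·(735) = 323.06 m.
That is lower than the 327.6 m at W2, so the point is downgradient.

downgradient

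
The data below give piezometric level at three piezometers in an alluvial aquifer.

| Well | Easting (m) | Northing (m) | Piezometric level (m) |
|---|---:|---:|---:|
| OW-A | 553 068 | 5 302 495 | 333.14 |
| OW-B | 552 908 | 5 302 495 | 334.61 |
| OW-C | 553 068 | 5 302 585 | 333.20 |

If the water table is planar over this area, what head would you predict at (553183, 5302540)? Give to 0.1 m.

∂h/∂x = (334.61 − 333.14) / (552908 − 553068) = -0.009188
∂h/∂y = (333.20 − 333.14) / (5302585 − 5302495) = +0.0006667
h(553183, 5302540) = 333.14 + (-0.009188)·(115) + (+0.0006667)·(45) = 333.14 -1.057 +0.030 = 332.113 m.

332.1 m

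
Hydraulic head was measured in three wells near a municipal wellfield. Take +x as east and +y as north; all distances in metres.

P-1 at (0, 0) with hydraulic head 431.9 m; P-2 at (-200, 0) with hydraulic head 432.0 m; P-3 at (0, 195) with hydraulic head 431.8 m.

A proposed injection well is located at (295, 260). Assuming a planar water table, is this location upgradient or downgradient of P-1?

∂h/∂x = (432.0 − 431.9) / (-200 − 0) = -0.0005000
∂h/∂y = (431.8 − 431.9) / (195 − 0) = -0.0005128
Head at (295, 260) = 431.9 + (-0.0005000)·(295) + (-0.0005128)·(260) = 431.62 m.
That is lower than the 431.9 m at P-1, so the point is downgradient.

downgradient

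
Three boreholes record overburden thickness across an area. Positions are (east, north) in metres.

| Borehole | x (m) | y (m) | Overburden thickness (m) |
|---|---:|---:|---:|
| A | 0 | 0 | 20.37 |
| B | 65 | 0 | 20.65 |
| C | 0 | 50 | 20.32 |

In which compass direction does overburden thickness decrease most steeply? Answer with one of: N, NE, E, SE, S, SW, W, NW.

∂d/∂x = (20.65 − 20.37) / (65 − 0) = +0.004308
∂d/∂y = (20.32 − 20.37) / (50 − 0) = -0.001000
Steepest decrease is along −∇f = (-0.004308 E, +0.001000 N) → west.

W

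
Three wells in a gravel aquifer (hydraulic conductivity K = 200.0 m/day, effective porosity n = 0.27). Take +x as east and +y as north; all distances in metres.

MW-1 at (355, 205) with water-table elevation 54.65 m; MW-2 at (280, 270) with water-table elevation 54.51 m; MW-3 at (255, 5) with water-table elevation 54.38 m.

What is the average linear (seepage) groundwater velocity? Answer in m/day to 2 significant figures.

Differences from MW-1: to MW-2 (Δx, Δy, Δh) = (-75, 65, -0.14); to MW-3 = (-100, -200, -0.27).
Solve a·Δx + b·Δy = Δh: det = (-75)·(-200) − (-100)·65 = 21500.
∂h/∂x = [(-0.14)·(-200) − (-0.27)·65] / 21500 = +0.002119
∂h/∂y = [(-75)·(-0.27) − (-100)·(-0.14)] / 21500 = +0.0002907
|∇h| = √(0.002119² + 0.0002907²) = 0.002139
Seepage velocity v = K·i/n = 200.0 × 0.002139 / 0.27 = 1.584 m/day.

1.6 m/day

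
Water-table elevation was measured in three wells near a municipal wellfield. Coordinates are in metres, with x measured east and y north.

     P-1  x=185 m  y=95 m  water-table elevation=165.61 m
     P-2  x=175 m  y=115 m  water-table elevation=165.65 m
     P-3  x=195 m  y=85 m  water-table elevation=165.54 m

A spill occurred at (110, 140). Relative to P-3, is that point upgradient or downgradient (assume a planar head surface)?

upgradient

Differences from P-1: to P-2 (Δx, Δy, Δh) = (-10, 20, +0.04); to P-3 = (10, -10, -0.07).
Determinant of the coordinate differences = (-10)·(-10) − 10·20 = -100.
∂h/∂x = [(+0.04)·(-10) − (-0.07)·20] / -100 = -0.01000
∂h/∂y = [(-10)·(-0.07) − 10·(+0.04)] / -100 = -0.003000
Head at (110, 140) = 165.61 + (-0.01000)·(-75) + (-0.003000)·(45) = 166.23 m.
That is higher than the 165.54 m at P-3, so the point is upgradient.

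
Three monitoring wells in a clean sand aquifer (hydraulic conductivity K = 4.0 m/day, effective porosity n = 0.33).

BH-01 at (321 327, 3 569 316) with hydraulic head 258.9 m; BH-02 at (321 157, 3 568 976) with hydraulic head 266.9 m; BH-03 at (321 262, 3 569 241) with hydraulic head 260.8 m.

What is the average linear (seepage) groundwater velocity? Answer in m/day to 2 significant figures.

0.26 m/day

Differences from BH-01: to BH-02 (Δx, Δy, Δh) = (-170, -340, +8.0); to BH-03 = (-65, -75, +1.9).
Solve a·Δx + b·Δy = Δh: det = (-170)·(-75) − (-65)·(-340) = -9350.
∂h/∂x = [(+8.0)·(-75) − (+1.9)·(-340)] / -9350 = -0.004920
∂h/∂y = [(-170)·(+1.9) − (-65)·(+8.0)] / -9350 = -0.02107
|∇h| = √(-0.004920² + -0.02107²) = 0.02164
Seepage velocity v = K·i/n = 4.0 × 0.02164 / 0.33 = 0.2623 m/day.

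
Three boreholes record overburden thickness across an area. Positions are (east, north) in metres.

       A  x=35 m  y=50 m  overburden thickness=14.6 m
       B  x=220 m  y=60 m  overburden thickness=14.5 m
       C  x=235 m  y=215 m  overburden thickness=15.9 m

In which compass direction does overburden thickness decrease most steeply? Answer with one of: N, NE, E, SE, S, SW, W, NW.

With d = a·x + b·y + c and A as origin, the differences give:
  185·a + 10·b = -0.1
  200·a + 165·b = +1.3
Eliminate b (×165 and ×10, subtract): 28525·a = -29.50 → a = ∂d/∂x = -0.001034
Back-substitute: b = ∂d/∂y = +0.009132.
Steepest decrease is along −∇f = (+0.001034 E, -0.009132 N) → south.

S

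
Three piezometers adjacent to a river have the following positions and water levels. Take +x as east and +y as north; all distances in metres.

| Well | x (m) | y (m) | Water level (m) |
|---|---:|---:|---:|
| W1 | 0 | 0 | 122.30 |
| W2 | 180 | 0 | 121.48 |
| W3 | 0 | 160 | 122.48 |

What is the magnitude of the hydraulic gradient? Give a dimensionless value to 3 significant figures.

0.00469

∂h/∂x = (121.48 − 122.30) / (180 − 0) = -0.004556
∂h/∂y = (122.48 − 122.30) / (160 − 0) = +0.001125
|∇h| = √(-0.004556² + 0.001125²) = 0.004693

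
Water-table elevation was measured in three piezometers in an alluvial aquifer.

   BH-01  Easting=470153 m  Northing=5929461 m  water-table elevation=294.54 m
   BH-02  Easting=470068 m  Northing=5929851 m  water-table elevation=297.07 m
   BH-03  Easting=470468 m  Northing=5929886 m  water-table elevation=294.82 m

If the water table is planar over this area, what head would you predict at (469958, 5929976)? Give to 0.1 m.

298.4 m

With h = a·x + b·y + c and BH-01 as origin, the differences give:
  (-85)·a + 390·b = +2.53
  315·a + 425·b = +0.28
Eliminate b (×425 and ×390, subtract): -158975·a = 966.050 → a = ∂h/∂x = -0.006077
Back-substitute: b = ∂h/∂y = +0.005163.
h(469958, 5929976) = 294.54 + (-0.006077)·(-195) + (+0.005163)·(515) = 294.54 +1.185 +2.659 = 298.384 m.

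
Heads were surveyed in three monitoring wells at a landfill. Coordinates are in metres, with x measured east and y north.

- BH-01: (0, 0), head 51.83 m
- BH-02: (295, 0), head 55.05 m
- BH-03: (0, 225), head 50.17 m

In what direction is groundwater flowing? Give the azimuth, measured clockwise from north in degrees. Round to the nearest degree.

304°

∂h/∂x = (55.05 − 51.83) / (295 − 0) = +0.01092
∂h/∂y = (50.17 − 51.83) / (225 − 0) = -0.007378
Flow direction (−∇h) has components (-0.01092 E, +0.007378 N).
Azimuth = atan2(E, N) = atan2(-0.01092, +0.007378) = 304.1° ≈ 304°.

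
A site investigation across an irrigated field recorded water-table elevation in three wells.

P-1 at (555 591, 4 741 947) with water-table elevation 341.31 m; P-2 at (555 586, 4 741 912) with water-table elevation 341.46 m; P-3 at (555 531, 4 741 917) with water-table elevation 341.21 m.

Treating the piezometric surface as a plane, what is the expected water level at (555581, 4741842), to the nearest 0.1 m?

With h = a·x + b·y + c and P-1 as origin, the differences give:
  (-5)·a + (-35)·b = +0.15
  (-60)·a + (-30)·b = -0.10
Eliminate b (×(-30) and ×(-35), subtract): -1950·a = -8.000 → a = ∂h/∂x = +0.004103
Back-substitute: b = ∂h/∂y = -0.004872.
h(555581, 4741842) = 341.31 + (+0.004103)·(-10) + (-0.004872)·(-105) = 341.31 -0.041 +0.512 = 341.781 m.

341.8 m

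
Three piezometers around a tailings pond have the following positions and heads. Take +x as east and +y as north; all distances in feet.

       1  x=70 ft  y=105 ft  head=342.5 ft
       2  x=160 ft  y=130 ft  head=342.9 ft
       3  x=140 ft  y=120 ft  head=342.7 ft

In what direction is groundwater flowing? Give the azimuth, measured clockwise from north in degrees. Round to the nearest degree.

Three-point gradient (reference 1): Δ to 2 = (90, 25, +0.4), Δ to 3 = (70, 15, +0.2).
∂h/∂x = -0.002500, ∂h/∂y = +0.02500 (det = -400).
Flow direction (−∇h) has components (+0.002500 E, -0.02500 N).
Azimuth = atan2(E, N) = atan2(+0.002500, -0.02500) = 174.3° ≈ 174°.

174°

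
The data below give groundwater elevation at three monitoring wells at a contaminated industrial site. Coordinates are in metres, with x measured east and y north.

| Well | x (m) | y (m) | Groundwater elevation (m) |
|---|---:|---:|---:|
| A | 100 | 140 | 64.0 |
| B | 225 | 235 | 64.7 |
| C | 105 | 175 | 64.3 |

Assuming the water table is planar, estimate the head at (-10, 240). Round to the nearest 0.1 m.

65.0 m

Differences from A: to B (Δx, Δy, Δh) = (125, 95, +0.7); to C = (5, 35, +0.3).
Solve a·Δx + b·Δy = Δh: det = 125·35 − 5·95 = 3900.
∂h/∂x = [(+0.7)·35 − (+0.3)·95] / 3900 = -0.001026
∂h/∂y = [125·(+0.3) − 5·(+0.7)] / 3900 = +0.008718
h(-10, 240) = 64.0 + (-0.001026)·(-110) + (+0.008718)·(100) = 64.0 +0.113 +0.872 = 64.985 m.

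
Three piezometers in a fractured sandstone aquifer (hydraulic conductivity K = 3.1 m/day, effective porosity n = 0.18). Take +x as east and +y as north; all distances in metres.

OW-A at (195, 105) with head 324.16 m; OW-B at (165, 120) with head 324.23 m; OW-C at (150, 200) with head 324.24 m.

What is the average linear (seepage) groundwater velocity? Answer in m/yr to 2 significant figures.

16 m/yr

Differences from OW-A: to OW-B (Δx, Δy, Δh) = (-30, 15, +0.07); to OW-C = (-45, 95, +0.08).
Determinant of the coordinate differences = (-30)·95 − (-45)·15 = -2175.
∂h/∂x = [(+0.07)·95 − (+0.08)·15] / -2175 = -0.002506
∂h/∂y = [(-30)·(+0.08) − (-45)·(+0.07)] / -2175 = -0.0003448
|∇h| = √(-0.002506² + -0.0003448²) = 0.00253
Seepage velocity v = K·i/n = 3.1 × 0.00253 / 0.18 = 0.04357 m/day = 15.91 m/yr.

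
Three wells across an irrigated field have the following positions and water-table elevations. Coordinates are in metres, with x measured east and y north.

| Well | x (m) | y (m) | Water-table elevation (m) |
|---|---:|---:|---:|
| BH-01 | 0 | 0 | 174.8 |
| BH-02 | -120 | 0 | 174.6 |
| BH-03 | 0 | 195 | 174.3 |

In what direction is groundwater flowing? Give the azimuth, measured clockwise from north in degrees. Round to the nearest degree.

327°

∂h/∂x = (174.6 − 174.8) / (-120 − 0) = +0.001667
∂h/∂y = (174.3 − 174.8) / (195 − 0) = -0.002564
Flow direction (−∇h) has components (-0.001667 E, +0.002564 N).
Azimuth = atan2(E, N) = atan2(-0.001667, +0.002564) = 327.0° ≈ 327°.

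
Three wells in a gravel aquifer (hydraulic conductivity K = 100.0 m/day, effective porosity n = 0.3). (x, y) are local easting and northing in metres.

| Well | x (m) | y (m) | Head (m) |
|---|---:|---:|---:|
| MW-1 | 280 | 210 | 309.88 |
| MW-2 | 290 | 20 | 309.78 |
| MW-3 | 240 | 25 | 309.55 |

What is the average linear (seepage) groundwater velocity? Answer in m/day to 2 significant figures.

1.6 m/day

Taking MW-1 as reference: MW-2−MW-1 = (10, -190, -0.10); MW-3−MW-1 = (-40, -185, -0.33).
Determinant of the coordinate differences = 10·(-185) − (-40)·(-190) = -9450.
∂h/∂x = [(-0.10)·(-185) − (-0.33)·(-190)] / -9450 = +0.004677
∂h/∂y = [10·(-0.33) − (-40)·(-0.10)] / -9450 = +0.0007725
|∇h| = √(0.004677² + 0.0007725²) = 0.00474
Seepage velocity v = K·i/n = 100.0 × 0.00474 / 0.3 = 1.58 m/day.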